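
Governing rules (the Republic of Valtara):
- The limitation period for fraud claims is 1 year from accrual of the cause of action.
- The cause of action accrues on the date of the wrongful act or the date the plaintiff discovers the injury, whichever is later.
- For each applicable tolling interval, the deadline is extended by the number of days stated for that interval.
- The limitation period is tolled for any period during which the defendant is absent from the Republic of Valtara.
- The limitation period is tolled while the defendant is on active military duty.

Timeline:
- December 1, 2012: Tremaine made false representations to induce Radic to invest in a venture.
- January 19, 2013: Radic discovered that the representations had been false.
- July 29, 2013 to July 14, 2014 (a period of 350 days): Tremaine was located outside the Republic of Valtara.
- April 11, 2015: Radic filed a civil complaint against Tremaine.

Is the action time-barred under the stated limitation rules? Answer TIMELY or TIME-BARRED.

TIME-BARRED

Because discovery on January 19, 2013 post-dates the December 1, 2012 act, accrual under the later-of rule falls on January 19, 2013.
The untolled deadline — 1 year after January 19, 2013 — is January 19, 2014.
Because the defendant's absence from the jurisdiction ran from July 29, 2013 to July 14, 2014, the deadline is extended by 350 days to January 4, 2015.
The April 11, 2015 filing falls after the January 4, 2015 deadline; the claim is time-barred.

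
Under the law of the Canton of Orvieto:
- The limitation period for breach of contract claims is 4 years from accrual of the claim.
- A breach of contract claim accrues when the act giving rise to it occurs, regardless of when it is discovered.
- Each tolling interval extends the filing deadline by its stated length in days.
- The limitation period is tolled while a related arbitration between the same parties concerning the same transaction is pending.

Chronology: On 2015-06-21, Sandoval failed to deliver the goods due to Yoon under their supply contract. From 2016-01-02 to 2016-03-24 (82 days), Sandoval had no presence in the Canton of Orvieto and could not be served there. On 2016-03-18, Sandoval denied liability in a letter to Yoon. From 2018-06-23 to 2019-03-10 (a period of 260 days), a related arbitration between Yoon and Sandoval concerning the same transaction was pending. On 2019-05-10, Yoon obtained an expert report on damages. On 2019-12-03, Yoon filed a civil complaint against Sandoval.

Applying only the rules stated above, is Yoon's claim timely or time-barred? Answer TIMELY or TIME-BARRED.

The limitation period began to run on 2015-06-21.
The untolled deadline — 4 years after 2015-06-21 — is 2019-06-21.
Because the pending related arbitration ran from 2018-06-23 to 2019-03-10, the deadline is extended by 260 days to 2020-03-07.
Although the defendant's absence ran from 2016-01-02 to 2016-03-24, the stated rules do not make that a tolling event, so it is disregarded.
The other events in the timeline have no effect on the limitation period under the stated rules.
The 2019-12-03 filing precedes the 2020-03-07 deadline; the claim is timely.

TIMELY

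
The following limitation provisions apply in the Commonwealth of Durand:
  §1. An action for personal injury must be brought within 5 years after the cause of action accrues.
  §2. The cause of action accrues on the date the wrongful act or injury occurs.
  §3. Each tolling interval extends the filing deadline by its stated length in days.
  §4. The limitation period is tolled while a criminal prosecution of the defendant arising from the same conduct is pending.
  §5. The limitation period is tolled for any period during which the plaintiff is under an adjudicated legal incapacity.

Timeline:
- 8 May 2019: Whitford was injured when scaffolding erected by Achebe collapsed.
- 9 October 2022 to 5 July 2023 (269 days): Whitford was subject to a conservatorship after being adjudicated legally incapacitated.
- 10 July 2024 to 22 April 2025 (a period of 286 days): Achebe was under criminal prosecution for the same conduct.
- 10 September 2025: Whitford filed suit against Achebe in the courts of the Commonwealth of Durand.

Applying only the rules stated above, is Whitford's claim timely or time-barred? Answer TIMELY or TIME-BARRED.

TIMELY

The limitation period began to run on 8 May 2019.
5 years from 8 May 2019 is 8 May 2024.
Because the plaintiff's legal incapacity ran from 9 October 2022 to 5 July 2023, the deadline is extended by 269 days to 1 February 2025.
The period was tolled for 286 days by the pending criminal prosecution (10 July 2024 to 22 April 2025), pushing the deadline to 14 November 2025.
Filing on 10 September 2025 beat the 14 November 2025 deadline — the action is timely.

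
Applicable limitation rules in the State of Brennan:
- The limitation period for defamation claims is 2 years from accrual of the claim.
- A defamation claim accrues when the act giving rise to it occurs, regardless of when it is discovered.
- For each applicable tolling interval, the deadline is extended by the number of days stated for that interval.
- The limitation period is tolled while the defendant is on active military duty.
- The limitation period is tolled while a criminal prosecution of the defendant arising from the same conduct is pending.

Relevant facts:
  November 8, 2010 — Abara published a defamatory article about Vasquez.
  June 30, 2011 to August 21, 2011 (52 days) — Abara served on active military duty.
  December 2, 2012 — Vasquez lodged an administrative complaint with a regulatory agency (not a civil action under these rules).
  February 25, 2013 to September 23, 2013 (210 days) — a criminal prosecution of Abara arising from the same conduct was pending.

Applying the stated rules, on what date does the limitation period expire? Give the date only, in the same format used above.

The claim accrued on November 8, 2010, when the wrongful act occurred.
2 years from November 8, 2010 is November 8, 2012.
The period was tolled for 52 days by the defendant's active military service (June 30, 2011 to August 21, 2011), pushing the deadline to December 30, 2012.
The pending criminal prosecution from February 25, 2013 to September 23, 2013 began after the period had already run on December 30, 2012, so it has no tolling effect.
Nothing else in the chronology tolls or restarts the period.

December 30, 2012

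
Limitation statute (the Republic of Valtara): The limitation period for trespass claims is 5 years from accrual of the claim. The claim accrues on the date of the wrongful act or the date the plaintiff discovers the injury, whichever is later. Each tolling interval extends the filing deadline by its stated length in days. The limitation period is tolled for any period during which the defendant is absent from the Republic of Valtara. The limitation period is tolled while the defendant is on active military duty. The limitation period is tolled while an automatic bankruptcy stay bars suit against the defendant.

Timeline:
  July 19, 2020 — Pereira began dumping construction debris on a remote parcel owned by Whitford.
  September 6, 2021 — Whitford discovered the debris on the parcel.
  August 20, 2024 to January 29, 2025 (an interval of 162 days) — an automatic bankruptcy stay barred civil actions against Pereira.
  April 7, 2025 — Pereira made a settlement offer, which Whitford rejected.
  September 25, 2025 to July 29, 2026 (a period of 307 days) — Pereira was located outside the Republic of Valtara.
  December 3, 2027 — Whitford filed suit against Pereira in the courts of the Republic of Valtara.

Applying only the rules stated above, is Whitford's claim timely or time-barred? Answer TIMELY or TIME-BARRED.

The claim accrued on September 6, 2021 — the later of the July 19, 2020 act and the September 6, 2021 discovery.
5 years from September 6, 2021 is September 6, 2026.
The automatic bankruptcy stay from August 20, 2024 to January 29, 2025 tolled the period for 162 days, extending the deadline to February 15, 2027.
The period was tolled for 307 days by the defendant's absence from the jurisdiction (September 25, 2025 to July 29, 2026), pushing the deadline to December 19, 2027.
The other events in the timeline have no effect on the limitation period under the stated rules.
Whitford filed on December 3, 2027, before the December 19, 2027 deadline, so the action is timely.

TIMELY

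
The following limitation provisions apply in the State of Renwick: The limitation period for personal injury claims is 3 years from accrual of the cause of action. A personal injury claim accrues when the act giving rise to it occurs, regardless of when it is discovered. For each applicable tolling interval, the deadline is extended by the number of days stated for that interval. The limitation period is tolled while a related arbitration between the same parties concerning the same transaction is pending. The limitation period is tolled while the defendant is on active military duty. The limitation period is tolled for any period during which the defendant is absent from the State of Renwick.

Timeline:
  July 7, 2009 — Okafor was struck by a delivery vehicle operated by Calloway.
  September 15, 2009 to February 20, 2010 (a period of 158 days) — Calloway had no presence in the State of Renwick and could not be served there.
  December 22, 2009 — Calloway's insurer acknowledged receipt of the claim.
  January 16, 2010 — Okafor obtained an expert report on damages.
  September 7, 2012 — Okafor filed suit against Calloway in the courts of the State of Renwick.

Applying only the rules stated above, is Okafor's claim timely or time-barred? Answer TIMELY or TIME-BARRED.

The claim accrued on July 7, 2009, when the wrongful act occurred.
Adding the 3 years base period to July 7, 2009 gives a deadline of July 7, 2012, before any tolling.
Because the defendant's absence from the jurisdiction ran from September 15, 2009 to February 20, 2010, the deadline is extended by 158 days to December 12, 2012.
Nothing else in the chronology tolls or restarts the period.
The September 7, 2012 filing precedes the December 12, 2012 deadline; the claim is timely.

TIMELY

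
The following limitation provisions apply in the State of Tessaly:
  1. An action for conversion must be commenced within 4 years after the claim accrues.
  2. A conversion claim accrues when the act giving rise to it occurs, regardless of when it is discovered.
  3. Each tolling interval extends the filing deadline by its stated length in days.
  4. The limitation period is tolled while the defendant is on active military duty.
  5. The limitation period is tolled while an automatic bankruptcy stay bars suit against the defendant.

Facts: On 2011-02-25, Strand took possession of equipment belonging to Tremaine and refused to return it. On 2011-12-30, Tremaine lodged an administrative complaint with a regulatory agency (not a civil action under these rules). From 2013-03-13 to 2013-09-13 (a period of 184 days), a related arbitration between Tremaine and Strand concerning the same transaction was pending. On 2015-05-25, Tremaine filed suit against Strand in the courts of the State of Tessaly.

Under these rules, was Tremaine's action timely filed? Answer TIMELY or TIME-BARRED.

TIME-BARRED

The limitation period began to run on 2011-02-25.
Adding the 4 years base period to 2011-02-25 gives a deadline of 2015-02-25, before any tolling.
No stated provision tolls the period for a pending arbitration, so the interval from 2013-03-13 to 2013-09-13 has no effect on the deadline.
Nothing else in the chronology tolls or restarts the period.
Tremaine filed on 2015-05-25, after the 2015-02-25 deadline, so the action is time-barred.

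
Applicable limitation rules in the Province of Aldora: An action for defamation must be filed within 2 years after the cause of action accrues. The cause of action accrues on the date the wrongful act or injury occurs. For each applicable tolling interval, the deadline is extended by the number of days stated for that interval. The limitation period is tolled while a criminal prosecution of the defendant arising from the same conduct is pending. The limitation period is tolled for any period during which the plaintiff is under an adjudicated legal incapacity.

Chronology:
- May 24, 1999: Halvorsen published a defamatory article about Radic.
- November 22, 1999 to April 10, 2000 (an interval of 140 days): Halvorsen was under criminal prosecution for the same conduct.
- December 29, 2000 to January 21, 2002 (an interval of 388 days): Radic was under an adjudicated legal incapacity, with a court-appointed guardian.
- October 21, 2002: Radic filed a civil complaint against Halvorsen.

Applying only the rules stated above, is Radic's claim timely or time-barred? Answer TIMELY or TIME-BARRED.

TIMELY

The claim accrued on May 24, 1999, when the wrongful act occurred.
Adding the 2 years base period to May 24, 1999 gives a deadline of May 24, 2001, before any tolling.
Because the pending criminal prosecution ran from November 22, 1999 to April 10, 2000, the deadline is extended by 140 days to October 11, 2001.
Because the plaintiff's legal incapacity ran from December 29, 2000 to January 21, 2002, the deadline is extended by 388 days to November 3, 2002.
The October 21, 2002 filing precedes the November 3, 2002 deadline; the claim is timely.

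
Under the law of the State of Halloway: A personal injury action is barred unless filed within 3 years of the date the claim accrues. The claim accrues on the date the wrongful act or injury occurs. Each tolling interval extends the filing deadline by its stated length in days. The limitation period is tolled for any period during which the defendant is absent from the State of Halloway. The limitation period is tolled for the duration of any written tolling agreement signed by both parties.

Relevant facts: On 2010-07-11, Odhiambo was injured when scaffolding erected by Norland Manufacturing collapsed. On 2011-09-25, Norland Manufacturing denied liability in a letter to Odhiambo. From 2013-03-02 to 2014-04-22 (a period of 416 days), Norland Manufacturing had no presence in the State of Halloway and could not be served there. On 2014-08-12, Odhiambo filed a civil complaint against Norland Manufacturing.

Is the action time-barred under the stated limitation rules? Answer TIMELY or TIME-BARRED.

The claim accrued on 2010-07-11, the date of the act.
Adding the 3 years base period to 2010-07-11 gives a deadline of 2013-07-11, before any tolling.
Because the defendant's absence from the jurisdiction ran from 2013-03-02 to 2014-04-22, the deadline is extended by 416 days to 2014-08-31.
Nothing else in the chronology tolls or restarts the period.
The 2014-08-12 filing precedes the 2014-08-31 deadline; the claim is timely.

TIMELY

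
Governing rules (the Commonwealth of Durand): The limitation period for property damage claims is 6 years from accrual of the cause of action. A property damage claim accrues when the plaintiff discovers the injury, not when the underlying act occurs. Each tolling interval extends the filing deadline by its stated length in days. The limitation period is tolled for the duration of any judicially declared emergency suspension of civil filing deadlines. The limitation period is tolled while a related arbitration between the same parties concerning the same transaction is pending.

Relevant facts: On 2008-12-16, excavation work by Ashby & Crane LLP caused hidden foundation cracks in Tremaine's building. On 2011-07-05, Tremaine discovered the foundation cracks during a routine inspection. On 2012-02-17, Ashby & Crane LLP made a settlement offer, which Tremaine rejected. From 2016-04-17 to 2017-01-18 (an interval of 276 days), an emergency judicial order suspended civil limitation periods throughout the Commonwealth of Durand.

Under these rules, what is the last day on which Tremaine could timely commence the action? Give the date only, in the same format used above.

2018-04-07

Under the discovery rule, the claim accrued on 2011-07-05, when Tremaine discovered the injury — not on the 2008-12-16 date of the underlying act.
6 years from 2011-07-05 is 2017-07-05.
The emergency suspension of filing deadlines from 2016-04-17 to 2017-01-18 tolled the period for 276 days, extending the deadline to 2018-04-07.
Nothing else in the chronology tolls or restarts the period.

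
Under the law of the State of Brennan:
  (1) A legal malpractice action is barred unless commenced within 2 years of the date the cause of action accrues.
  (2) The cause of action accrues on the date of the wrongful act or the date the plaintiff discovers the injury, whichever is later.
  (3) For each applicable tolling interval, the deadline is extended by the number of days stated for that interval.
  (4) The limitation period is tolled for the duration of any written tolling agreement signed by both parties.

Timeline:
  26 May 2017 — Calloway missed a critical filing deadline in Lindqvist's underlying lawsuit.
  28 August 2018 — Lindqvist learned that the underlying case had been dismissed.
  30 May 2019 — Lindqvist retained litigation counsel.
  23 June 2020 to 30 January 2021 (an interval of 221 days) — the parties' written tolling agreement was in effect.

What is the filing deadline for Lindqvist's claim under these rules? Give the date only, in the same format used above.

6 April 2021

Taking the later of the act (26 May 2017) and discovery (28 August 2018), the claim accrued on 28 August 2018.
Adding the 2 years base period to 28 August 2018 gives a deadline of 28 August 2020, before any tolling.
Because the written tolling agreement ran from 23 June 2020 to 30 January 2021, the deadline is extended by 221 days to 6 April 2021.
None of the other events listed affects the running of the period under the stated rules.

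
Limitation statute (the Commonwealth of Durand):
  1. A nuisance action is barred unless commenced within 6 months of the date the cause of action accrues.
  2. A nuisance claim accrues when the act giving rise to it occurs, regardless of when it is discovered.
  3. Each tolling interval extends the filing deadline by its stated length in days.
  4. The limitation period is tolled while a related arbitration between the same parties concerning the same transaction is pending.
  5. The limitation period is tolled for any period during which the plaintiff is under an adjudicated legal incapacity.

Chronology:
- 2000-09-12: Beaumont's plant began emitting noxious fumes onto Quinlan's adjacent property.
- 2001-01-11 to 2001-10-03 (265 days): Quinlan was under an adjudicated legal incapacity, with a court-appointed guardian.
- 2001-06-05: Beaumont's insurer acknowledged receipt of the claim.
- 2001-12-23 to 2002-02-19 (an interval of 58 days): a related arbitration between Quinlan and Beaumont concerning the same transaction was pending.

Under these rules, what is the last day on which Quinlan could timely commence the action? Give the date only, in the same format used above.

The cause of action accrued on 2000-09-12, the date of the act.
6 months from 2000-09-12 is 2001-03-12.
The period was tolled for 265 days by the plaintiff's legal incapacity (2001-01-11 to 2001-10-03), pushing the deadline to 2001-12-02.
The pending related arbitration starting 2001-12-23 came too late — the period had run on 2001-12-02 — and so does not extend the deadline.
None of the other events listed affects the running of the period under the stated rules.

2001-12-02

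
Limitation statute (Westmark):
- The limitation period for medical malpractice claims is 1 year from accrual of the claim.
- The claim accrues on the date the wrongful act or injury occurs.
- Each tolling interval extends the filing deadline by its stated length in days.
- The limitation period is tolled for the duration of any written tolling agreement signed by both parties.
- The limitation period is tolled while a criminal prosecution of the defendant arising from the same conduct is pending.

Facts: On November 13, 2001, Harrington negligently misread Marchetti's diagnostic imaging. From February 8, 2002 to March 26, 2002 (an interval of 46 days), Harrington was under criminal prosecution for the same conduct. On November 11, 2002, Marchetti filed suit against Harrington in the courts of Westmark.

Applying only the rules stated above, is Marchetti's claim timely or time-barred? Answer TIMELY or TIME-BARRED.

TIMELY

The claim accrued on November 13, 2001, when the wrongful act occurred.
1 year from November 13, 2001 is November 13, 2002.
The pending criminal prosecution from February 8, 2002 to March 26, 2002 tolled the period for 46 days, extending the deadline to December 29, 2002.
The November 11, 2002 filing precedes the December 29, 2002 deadline; the claim is timely.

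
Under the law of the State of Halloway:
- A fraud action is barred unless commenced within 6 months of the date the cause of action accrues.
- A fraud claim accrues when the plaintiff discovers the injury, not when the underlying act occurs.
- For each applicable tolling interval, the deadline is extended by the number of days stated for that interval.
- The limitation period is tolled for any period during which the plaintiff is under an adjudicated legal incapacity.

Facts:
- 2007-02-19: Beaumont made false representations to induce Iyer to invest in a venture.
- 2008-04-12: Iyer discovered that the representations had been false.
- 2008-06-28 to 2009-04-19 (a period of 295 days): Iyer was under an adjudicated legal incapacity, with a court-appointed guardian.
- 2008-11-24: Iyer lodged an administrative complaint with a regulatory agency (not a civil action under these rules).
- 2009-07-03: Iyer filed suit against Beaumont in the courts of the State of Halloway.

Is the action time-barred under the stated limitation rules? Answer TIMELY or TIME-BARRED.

TIMELY

The claim did not accrue until Iyer discovered the injury on 2008-04-12; the 2007-02-19 act date does not start the clock under the stated rule.
Adding the 6 months base period to 2008-04-12 gives a deadline of 2008-10-12, before any tolling.
Because the plaintiff's legal incapacity ran from 2008-06-28 to 2009-04-19, the deadline is extended by 295 days to 2009-08-03.
The other events in the timeline have no effect on the limitation period under the stated rules.
Iyer filed on 2009-07-03, before the 2009-08-03 deadline, so the action is timely.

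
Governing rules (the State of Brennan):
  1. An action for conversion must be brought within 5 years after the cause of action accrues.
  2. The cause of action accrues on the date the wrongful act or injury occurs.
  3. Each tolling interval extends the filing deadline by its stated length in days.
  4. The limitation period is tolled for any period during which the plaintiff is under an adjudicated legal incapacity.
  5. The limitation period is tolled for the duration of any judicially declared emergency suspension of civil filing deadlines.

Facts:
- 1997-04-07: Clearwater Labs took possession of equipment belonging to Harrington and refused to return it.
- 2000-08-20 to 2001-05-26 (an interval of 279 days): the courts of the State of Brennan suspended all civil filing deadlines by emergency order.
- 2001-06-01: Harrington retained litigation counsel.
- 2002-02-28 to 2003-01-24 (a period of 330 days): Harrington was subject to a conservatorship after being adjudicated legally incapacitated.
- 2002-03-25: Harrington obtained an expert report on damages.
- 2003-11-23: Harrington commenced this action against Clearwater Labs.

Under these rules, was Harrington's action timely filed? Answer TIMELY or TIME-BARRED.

The cause of action accrued on 1997-04-07, the date of the act.
The untolled deadline — 5 years after 1997-04-07 — is 2002-04-07.
The period was tolled for 279 days by the emergency suspension of filing deadlines (2000-08-20 to 2001-05-26), pushing the deadline to 2003-01-11.
The period was tolled for 330 days by the plaintiff's legal incapacity (2002-02-28 to 2003-01-24), pushing the deadline to 2003-12-07.
None of the other events listed affects the running of the period under the stated rules.
The 2003-11-23 filing precedes the 2003-12-07 deadline; the claim is timely.

TIMELY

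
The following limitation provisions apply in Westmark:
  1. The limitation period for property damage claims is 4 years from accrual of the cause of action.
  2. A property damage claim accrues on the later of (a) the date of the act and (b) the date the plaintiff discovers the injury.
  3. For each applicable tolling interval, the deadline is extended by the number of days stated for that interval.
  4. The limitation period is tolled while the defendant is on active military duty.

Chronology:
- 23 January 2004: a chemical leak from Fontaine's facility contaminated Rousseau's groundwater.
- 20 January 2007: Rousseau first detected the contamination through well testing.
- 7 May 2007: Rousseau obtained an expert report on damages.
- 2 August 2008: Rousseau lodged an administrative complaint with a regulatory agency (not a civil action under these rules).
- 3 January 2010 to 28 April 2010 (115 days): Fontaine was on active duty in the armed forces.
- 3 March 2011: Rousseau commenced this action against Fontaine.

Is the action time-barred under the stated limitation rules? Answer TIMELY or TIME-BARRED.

Because discovery on 20 January 2007 post-dates the 23 January 2004 act, accrual under the later-of rule falls on 20 January 2007.
Adding the 4 years base period to 20 January 2007 gives a deadline of 20 January 2011, before any tolling.
Because the defendant's active military service ran from 3 January 2010 to 28 April 2010, the deadline is extended by 115 days to 15 May 2011.
Nothing else in the chronology tolls or restarts the period.
Rousseau filed on 3 March 2011, before the 15 May 2011 deadline, so the action is timely.

TIMELY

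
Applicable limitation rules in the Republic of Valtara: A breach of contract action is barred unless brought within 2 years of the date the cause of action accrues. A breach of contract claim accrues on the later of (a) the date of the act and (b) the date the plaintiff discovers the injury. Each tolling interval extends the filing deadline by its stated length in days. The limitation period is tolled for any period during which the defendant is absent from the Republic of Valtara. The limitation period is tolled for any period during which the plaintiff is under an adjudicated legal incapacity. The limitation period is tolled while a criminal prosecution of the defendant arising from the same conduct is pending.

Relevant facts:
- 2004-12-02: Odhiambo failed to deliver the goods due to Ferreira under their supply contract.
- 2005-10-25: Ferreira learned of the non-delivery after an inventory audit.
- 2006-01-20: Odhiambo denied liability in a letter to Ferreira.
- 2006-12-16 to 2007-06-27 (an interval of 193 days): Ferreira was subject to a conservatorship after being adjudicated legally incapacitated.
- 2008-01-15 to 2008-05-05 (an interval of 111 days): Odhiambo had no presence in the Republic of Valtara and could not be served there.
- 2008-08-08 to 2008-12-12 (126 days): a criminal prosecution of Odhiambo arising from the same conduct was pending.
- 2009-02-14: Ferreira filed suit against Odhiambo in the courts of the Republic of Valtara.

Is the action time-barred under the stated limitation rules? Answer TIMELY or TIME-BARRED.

TIME-BARRED

The claim accrued on 2005-10-25 — the later of the 2004-12-02 act and the 2005-10-25 discovery.
The untolled deadline — 2 years after 2005-10-25 — is 2007-10-25.
The period was tolled for 193 days by the plaintiff's legal incapacity (2006-12-16 to 2007-06-27), pushing the deadline to 2008-05-05.
The period was tolled for 111 days by the defendant's absence from the jurisdiction (2008-01-15 to 2008-05-05), pushing the deadline to 2008-08-24.
Because the pending criminal prosecution ran from 2008-08-08 to 2008-12-12, the deadline is extended by 126 days to 2008-12-28.
The other events in the timeline have no effect on the limitation period under the stated rules.
Filing on 2009-02-14 missed the 2008-12-28 deadline — the action is time-barred.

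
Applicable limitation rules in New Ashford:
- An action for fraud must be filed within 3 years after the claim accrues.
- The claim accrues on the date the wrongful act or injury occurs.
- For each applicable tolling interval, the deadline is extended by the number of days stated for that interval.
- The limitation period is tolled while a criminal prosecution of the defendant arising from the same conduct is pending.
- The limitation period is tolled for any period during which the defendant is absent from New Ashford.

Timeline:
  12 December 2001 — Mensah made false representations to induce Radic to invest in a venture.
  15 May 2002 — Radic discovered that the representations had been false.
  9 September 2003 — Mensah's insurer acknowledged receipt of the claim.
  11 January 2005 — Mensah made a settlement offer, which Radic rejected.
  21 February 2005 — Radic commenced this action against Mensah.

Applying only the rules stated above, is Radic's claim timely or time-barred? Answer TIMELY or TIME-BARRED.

Because the rule ties accrual to occurrence, the claim accrued on 12 December 2001, not on the 15 May 2002 discovery date.
3 years from 12 December 2001 is 12 December 2004.
The other events in the timeline have no effect on the limitation period under the stated rules.
The 21 February 2005 filing falls after the 12 December 2004 deadline; the claim is time-barred.

TIME-BARRED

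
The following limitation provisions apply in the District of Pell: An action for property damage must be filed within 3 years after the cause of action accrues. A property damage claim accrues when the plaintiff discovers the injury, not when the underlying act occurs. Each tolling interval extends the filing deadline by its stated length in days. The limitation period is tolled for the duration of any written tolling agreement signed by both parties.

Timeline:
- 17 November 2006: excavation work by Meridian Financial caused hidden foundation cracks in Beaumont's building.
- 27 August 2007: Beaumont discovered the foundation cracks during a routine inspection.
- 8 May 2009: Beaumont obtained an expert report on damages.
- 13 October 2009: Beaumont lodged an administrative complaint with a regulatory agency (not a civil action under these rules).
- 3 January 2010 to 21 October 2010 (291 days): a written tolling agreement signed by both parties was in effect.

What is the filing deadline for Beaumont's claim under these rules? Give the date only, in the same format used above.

Under the discovery rule, the claim accrued on 27 August 2007, when Beaumont discovered the injury — not on the 17 November 2006 date of the underlying act.
The untolled deadline — 3 years after 27 August 2007 — is 27 August 2010.
The written tolling agreement from 3 January 2010 to 21 October 2010 tolled the period for 291 days, extending the deadline to 14 June 2011.
Nothing else in the chronology tolls or restarts the period.

14 June 2011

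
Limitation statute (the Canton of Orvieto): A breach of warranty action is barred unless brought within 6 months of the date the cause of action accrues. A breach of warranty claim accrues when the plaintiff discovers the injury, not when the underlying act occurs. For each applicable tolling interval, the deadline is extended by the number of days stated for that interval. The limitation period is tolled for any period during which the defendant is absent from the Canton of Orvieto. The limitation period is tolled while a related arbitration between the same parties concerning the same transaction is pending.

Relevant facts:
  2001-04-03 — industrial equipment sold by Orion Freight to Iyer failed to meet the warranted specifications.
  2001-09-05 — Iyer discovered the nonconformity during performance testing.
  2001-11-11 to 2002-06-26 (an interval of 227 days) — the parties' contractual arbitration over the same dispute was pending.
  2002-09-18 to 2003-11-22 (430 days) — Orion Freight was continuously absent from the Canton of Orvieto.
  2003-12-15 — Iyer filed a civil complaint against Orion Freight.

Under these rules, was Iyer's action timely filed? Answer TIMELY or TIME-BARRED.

Accrual is tied to discovery, so the period began on 2001-09-05 rather than on 2001-04-03 when the act occurred.
The untolled deadline — 6 months after 2001-09-05 — is 2002-03-05.
The period was tolled for 227 days by the pending related arbitration (2001-11-11 to 2002-06-26), pushing the deadline to 2002-10-18.
The period was tolled for 430 days by the defendant's absence from the jurisdiction (2002-09-18 to 2003-11-22), pushing the deadline to 2003-12-22.
Iyer filed on 2003-12-15, before the 2003-12-22 deadline, so the action is timely.

TIMELY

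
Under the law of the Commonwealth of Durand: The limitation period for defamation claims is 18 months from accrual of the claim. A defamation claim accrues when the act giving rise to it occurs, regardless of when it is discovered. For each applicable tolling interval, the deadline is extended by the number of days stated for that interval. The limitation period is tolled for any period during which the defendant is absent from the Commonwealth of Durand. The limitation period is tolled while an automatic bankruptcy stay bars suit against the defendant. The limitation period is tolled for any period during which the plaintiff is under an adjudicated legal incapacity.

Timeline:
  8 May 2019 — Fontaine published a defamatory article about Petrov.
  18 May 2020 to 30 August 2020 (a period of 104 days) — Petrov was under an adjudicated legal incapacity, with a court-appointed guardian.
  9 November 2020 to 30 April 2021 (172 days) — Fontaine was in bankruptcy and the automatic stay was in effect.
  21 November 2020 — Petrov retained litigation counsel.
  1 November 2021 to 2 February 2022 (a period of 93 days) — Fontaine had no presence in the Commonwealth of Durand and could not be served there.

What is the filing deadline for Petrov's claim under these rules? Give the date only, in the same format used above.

11 August 2021

The claim accrued on 8 May 2019, when the wrongful act occurred.
The untolled deadline — 18 months after 8 May 2019 — is 8 November 2020.
Because the plaintiff's legal incapacity ran from 18 May 2020 to 30 August 2020, the deadline is extended by 104 days to 20 February 2021.
The period was tolled for 172 days by the automatic bankruptcy stay (9 November 2020 to 30 April 2021), pushing the deadline to 11 August 2021.
The defendant's absence from the jurisdiction starting 1 November 2021 came too late — the period had run on 11 August 2021 — and so does not extend the deadline.
Nothing else in the chronology tolls or restarts the period.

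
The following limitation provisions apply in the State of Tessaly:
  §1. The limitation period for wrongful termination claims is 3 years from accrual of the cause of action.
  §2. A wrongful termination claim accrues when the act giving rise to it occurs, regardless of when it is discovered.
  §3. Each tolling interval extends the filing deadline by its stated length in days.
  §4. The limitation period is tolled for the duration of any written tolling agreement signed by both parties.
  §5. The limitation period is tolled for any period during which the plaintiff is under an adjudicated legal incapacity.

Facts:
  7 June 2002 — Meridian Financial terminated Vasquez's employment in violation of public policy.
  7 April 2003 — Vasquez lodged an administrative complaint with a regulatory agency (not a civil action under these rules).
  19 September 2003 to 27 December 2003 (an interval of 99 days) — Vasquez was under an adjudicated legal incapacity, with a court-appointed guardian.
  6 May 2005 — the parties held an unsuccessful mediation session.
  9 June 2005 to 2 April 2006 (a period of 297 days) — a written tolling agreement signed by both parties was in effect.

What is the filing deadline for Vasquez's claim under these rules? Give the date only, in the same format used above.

8 July 2006

The claim accrued on 7 June 2002, when the wrongful act occurred.
3 years from 7 June 2002 is 7 June 2005.
Because the plaintiff's legal incapacity ran from 19 September 2003 to 27 December 2003, the deadline is extended by 99 days to 14 September 2005.
Because the written tolling agreement ran from 9 June 2005 to 2 April 2006, the deadline is extended by 297 days to 8 July 2006.
Nothing else in the chronology tolls or restarts the period.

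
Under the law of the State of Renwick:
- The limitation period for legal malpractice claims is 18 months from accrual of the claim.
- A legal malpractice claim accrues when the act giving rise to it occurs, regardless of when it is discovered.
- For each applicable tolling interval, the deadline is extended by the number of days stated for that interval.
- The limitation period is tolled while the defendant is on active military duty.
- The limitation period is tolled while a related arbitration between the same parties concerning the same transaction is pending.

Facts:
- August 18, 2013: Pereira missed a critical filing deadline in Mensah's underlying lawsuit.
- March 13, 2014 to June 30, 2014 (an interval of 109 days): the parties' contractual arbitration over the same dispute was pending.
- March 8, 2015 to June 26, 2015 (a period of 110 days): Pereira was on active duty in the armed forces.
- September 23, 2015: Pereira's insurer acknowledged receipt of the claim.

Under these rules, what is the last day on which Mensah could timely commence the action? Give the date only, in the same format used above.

The claim accrued on August 18, 2013, the date of the act.
Adding the 18 months base period to August 18, 2013 gives a deadline of February 18, 2015, before any tolling.
The pending related arbitration from March 13, 2014 to June 30, 2014 tolled the period for 109 days, extending the deadline to June 7, 2015.
The defendant's active military service from March 8, 2015 to June 26, 2015 tolled the period for 110 days, extending the deadline to September 25, 2015.
The other events in the timeline have no effect on the limitation period under the stated rules.

September 25, 2015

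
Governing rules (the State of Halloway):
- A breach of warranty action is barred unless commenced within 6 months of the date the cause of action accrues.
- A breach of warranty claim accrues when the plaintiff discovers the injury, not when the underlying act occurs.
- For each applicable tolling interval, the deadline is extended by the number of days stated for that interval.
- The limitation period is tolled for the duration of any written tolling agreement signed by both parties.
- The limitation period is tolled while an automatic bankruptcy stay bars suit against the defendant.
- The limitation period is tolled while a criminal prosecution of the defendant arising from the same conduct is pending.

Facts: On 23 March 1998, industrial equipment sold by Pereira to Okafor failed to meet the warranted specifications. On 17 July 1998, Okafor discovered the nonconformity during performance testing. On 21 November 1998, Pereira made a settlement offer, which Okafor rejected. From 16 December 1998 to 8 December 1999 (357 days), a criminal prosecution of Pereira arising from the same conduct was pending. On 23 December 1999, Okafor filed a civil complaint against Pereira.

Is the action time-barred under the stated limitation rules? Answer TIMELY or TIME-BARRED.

TIMELY

Under the discovery rule, the claim accrued on 17 July 1998, when Okafor discovered the injury — not on the 23 March 1998 date of the underlying act.
6 months from 17 July 1998 is 17 January 1999.
The period was tolled for 357 days by the pending criminal prosecution (16 December 1998 to 8 December 1999), pushing the deadline to 9 January 2000.
The other events in the timeline have no effect on the limitation period under the stated rules.
Okafor filed on 23 December 1999, before the 9 January 2000 deadline, so the action is timely.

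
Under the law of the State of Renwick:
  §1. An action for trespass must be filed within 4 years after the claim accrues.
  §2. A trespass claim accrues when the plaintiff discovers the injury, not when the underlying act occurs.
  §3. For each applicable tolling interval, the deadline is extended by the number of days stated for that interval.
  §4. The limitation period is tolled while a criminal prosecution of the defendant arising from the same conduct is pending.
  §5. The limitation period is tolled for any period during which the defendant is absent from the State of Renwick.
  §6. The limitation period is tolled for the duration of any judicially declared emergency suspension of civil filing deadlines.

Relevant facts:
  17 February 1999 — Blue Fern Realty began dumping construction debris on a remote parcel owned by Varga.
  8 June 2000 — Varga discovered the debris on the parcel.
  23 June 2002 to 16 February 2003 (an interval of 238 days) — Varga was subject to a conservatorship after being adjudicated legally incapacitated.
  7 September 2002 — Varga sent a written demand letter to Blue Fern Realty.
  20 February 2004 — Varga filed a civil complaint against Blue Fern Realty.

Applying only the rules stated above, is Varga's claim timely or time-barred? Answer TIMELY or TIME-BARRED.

TIMELY

Accrual is tied to discovery, so the period began on 8 June 2000 rather than on 17 February 1999 when the act occurred.
The untolled deadline — 4 years after 8 June 2000 — is 8 June 2004.
No stated provision tolls the period for the plaintiff's incapacity, so the interval from 23 June 2002 to 16 February 2003 has no effect on the deadline.
The other events in the timeline have no effect on the limitation period under the stated rules.
The 20 February 2004 filing precedes the 8 June 2004 deadline; the claim is timely.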